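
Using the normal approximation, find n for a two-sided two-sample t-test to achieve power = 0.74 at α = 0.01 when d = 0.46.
n = 98 per group

Sample size formula (two-sample t-test, normal approximation):
n = 2 · ((z_{α/2} + z_β) / d)²

z_{α/2} = 2.576 (for α = 0.01, two-sided)
z_β = 0.643 (for power = 0.74)
d = 0.46

n = 2 · ((2.576 + 0.643) / 0.46)²
n = 2 · (6.998)²
n ≈ 97.94
Round up to the next whole number: n = 98 per group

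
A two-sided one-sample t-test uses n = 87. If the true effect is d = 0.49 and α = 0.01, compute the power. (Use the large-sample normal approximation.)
Power ≈ 0.98

Power calculation (one-sample t-test, normal approximation):
z_β = d · √n - z_{α/2}
z_β = 0.49 · √87 - 2.576
z_β = 0.49 · 9.327 - 2.576
z_β = 1.995

Power = Φ(z_β) = Φ(1.995) ≈ 0.977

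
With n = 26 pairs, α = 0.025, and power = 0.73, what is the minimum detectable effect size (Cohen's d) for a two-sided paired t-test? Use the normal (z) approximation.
d ≈ 0.56

Minimum detectable effect (paired t-test, normal approximation):
d = (z_{α/2} + z_β) / √n
d = (2.241 + 0.613) / √26
d = 2.854 / 5.099
d ≈ 0.56

By Cohen's convention (0.2 small / 0.5 medium / 0.8 large): medium effect.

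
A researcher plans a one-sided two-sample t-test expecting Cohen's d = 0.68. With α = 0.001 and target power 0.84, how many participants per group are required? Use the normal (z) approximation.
n = 73 per group

Sample size formula (two-sample t-test, normal approximation):
n = 2 · ((z_α + z_β) / d)²

z_α = 3.090 (for α = 0.001, one-sided)
z_β = 0.994 (for power = 0.84)
d = 0.68

n = 2 · ((3.090 + 0.994) / 0.68)²
n = 2 · (6.006)²
n ≈ 72.14
Round up to the next whole number: n = 73 per group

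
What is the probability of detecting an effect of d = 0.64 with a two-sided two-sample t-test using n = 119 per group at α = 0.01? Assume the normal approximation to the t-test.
Power ≈ 0.99

Power calculation (two-sample t-test, normal approximation):
z_β = d · √(n/2) - z_{α/2}
z_β = 0.64 · √(119/2) - 2.576
z_β = 0.64 · 7.714 - 2.576
z_β = 2.361

Power = Φ(z_β) = Φ(2.361) ≈ 0.991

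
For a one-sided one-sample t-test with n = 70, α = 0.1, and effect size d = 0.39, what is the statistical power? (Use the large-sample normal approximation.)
Power ≈ 0.98

Power calculation (one-sample t-test, normal approximation):
z_β = d · √n - z_α
z_β = 0.39 · √70 - 1.282
z_β = 0.39 · 8.367 - 1.282
z_β = 1.981

Power = Φ(z_β) = Φ(1.981) ≈ 0.976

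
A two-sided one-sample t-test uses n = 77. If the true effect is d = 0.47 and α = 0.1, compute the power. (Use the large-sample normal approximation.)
Power ≈ 0.99

Power calculation (one-sample t-test, normal approximation):
z_β = d · √n - z_{α/2}
z_β = 0.47 · √77 - 1.645
z_β = 0.47 · 8.775 - 1.645
z_β = 2.479

Power = Φ(z_β) = Φ(2.479) ≈ 0.993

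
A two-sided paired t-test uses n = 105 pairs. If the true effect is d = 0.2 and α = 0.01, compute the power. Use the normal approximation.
Power ≈ 0.30

Power calculation (paired t-test, normal approximation):
z_β = d · √n - z_{α/2}
z_β = 0.2 · √105 - 2.576
z_β = 0.2 · 10.247 - 2.576
z_β = -0.526

Power = Φ(z_β) = Φ(-0.526) ≈ 0.299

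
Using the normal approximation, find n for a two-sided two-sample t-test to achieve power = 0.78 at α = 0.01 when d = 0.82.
n = 34 per group

Sample size formula (two-sample t-test, normal approximation):
n = 2 · ((z_{α/2} + z_β) / d)²

z_{α/2} = 2.576 (for α = 0.01, two-sided)
z_β = 0.772 (for power = 0.78)
d = 0.82

n = 2 · ((2.576 + 0.772) / 0.82)²
n = 2 · (4.083)²
n ≈ 33.34
Round up to the next whole number: n = 34 per group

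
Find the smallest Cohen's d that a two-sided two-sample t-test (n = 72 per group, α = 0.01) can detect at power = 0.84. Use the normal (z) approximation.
d ≈ 0.60

Minimum detectable effect (two-sample t-test, normal approximation):
d = (z_{α/2} + z_β) / √(n/2)
d = (2.576 + 0.994) / √(72/2)
d = 3.570 / 6.000
d ≈ 0.60

By Cohen's convention (0.2 small / 0.5 medium / 0.8 large): medium effect.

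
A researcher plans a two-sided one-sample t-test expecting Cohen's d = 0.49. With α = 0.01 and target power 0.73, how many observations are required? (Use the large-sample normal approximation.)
n = 43

Sample size formula (one-sample t-test, normal approximation):
n = ((z_{α/2} + z_β) / d)²

z_{α/2} = 2.576 (for α = 0.01, two-sided)
z_β = 0.613 (for power = 0.73)
d = 0.49

n = ((2.576 + 0.613) / 0.49)²
n = (6.508)²
n ≈ 42.35
Round up to the next whole number: n = 43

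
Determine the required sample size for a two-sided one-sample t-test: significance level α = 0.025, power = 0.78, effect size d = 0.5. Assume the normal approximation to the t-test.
n = 37

Sample size formula (one-sample t-test, normal approximation):
n = ((z_{α/2} + z_β) / d)²

z_{α/2} = 2.241 (for α = 0.025, two-sided)
z_β = 0.772 (for power = 0.78)
d = 0.5

n = ((2.241 + 0.772) / 0.5)²
n = (6.026)²
n ≈ 36.31
Round up to the next whole number: n = 37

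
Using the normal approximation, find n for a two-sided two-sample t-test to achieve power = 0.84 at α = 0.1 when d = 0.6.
n = 39 per group

Sample size formula (two-sample t-test, normal approximation):
n = 2 · ((z_{α/2} + z_β) / d)²

z_{α/2} = 1.645 (for α = 0.1, two-sided)
z_β = 0.994 (for power = 0.84)
d = 0.6

n = 2 · ((1.645 + 0.994) / 0.6)²
n = 2 · (4.398)²
n ≈ 38.68
Round up to the next whole number: n = 39 per group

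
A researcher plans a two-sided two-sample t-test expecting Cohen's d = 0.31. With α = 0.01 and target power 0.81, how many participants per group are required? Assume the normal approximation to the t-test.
n = 249 per group

Sample size formula (two-sample t-test, normal approximation):
n = 2 · ((z_{α/2} + z_β) / d)²

z_{α/2} = 2.576 (for α = 0.01, two-sided)
z_β = 0.878 (for power = 0.81)
d = 0.31

n = 2 · ((2.576 + 0.878) / 0.31)²
n = 2 · (11.142)²
n ≈ 248.29
Round up to the next whole number: n = 249 per group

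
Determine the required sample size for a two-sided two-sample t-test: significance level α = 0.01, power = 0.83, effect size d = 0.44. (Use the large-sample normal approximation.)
n = 129 per group

Sample size formula (two-sample t-test, normal approximation):
n = 2 · ((z_{α/2} + z_β) / d)²

z_{α/2} = 2.576 (for α = 0.01, two-sided)
z_β = 0.954 (for power = 0.83)
d = 0.44

n = 2 · ((2.576 + 0.954) / 0.44)²
n = 2 · (8.023)²
n ≈ 128.74
Round up to the next whole number: n = 129 per group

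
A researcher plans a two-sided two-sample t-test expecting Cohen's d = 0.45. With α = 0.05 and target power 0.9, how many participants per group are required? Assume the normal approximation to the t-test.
n = 104 per group

Sample size formula (two-sample t-test, normal approximation):
n = 2 · ((z_{α/2} + z_β) / d)²

z_{α/2} = 1.960 (for α = 0.05, two-sided)
z_β = 1.282 (for power = 0.9)
d = 0.45

n = 2 · ((1.960 + 1.282) / 0.45)²
n = 2 · (7.204)²
n ≈ 103.80
Round up to the next whole number: n = 104 per group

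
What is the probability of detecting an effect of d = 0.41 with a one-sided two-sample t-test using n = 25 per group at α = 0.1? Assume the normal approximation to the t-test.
Power ≈ 0.57

Power calculation (two-sample t-test, normal approximation):
z_β = d · √(n/2) - z_α
z_β = 0.41 · √(25/2) - 1.282
z_β = 0.41 · 3.536 - 1.282
z_β = 0.168

Power = Φ(z_β) = Φ(0.168) ≈ 0.567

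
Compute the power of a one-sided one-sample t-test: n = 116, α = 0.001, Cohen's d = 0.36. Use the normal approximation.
Power ≈ 0.78

Power calculation (one-sample t-test, normal approximation):
z_β = d · √n - z_α
z_β = 0.36 · √116 - 3.090
z_β = 0.36 · 10.770 - 3.090
z_β = 0.787

Power = Φ(z_β) = Φ(0.787) ≈ 0.784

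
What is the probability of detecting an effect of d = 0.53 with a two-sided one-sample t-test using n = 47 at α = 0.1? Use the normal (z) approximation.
Power ≈ 0.98

Power calculation (one-sample t-test, normal approximation):
z_β = d · √n - z_{α/2}
z_β = 0.53 · √47 - 1.645
z_β = 0.53 · 6.856 - 1.645
z_β = 1.989

Power = Φ(z_β) = Φ(1.989) ≈ 0.977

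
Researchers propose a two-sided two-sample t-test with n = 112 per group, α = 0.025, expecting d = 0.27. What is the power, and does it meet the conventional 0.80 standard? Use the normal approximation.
Power ≈ 0.41; the study is underpowered (power < 0.80)

Power calculation (two-sample t-test, normal approximation):
z_β = d · √(n/2) - z_{α/2}
z_β = 0.27 · √(112/2) - 2.241
z_β = 0.27 · 7.483 - 2.241
z_β = -0.221

Power = Φ(z_β) = Φ(-0.221) ≈ 0.413

Effect size d = 0.27 is small by Cohen's convention (0.2/0.5/0.8).

Threshold: power ≥ 0.80 is conventionally adequate.
Power ≈ 0.41 → the study is underpowered (power < 0.80).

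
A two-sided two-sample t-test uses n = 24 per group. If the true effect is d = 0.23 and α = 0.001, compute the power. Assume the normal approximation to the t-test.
Power ≈ 0.01

Power calculation (two-sample t-test, normal approximation):
z_β = d · √(n/2) - z_{α/2}
z_β = 0.23 · √(24/2) - 3.291
z_β = 0.23 · 3.464 - 3.291
z_β = -2.494

Power = Φ(z_β) = Φ(-2.494) ≈ 0.006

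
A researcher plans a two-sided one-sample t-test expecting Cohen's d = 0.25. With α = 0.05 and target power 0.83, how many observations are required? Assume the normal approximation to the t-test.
n = 136

Sample size formula (one-sample t-test, normal approximation):
n = ((z_{α/2} + z_β) / d)²

z_{α/2} = 1.960 (for α = 0.05, two-sided)
z_β = 0.954 (for power = 0.83)
d = 0.25

n = ((1.960 + 0.954) / 0.25)²
n = (11.656)²
n ≈ 135.86
Round up to the next whole number: n = 136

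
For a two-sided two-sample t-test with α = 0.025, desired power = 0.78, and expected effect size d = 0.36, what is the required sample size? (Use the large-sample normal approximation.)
n = 141 per group

Sample size formula (two-sample t-test, normal approximation):
n = 2 · ((z_{α/2} + z_β) / d)²

z_{α/2} = 2.241 (for α = 0.025, two-sided)
z_β = 0.772 (for power = 0.78)
d = 0.36

n = 2 · ((2.241 + 0.772) / 0.36)²
n = 2 · (8.369)²
n ≈ 140.08
Round up to the next whole number: n = 141 per group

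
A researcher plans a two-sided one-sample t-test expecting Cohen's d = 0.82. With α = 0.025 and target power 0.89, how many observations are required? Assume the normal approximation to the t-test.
n = 18

Sample size formula (one-sample t-test, normal approximation):
n = ((z_{α/2} + z_β) / d)²

z_{α/2} = 2.241 (for α = 0.025, two-sided)
z_β = 1.227 (for power = 0.89)
d = 0.82

n = ((2.241 + 1.227) / 0.82)²
n = (4.229)²
n ≈ 17.88
Round up to the next whole number: n = 18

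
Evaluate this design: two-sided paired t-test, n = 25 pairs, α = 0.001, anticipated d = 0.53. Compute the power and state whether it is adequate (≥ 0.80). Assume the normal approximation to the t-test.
Power ≈ 0.26; the study is underpowered (power < 0.80)

Power calculation (paired t-test, normal approximation):
z_β = d · √n - z_{α/2}
z_β = 0.53 · √25 - 3.291
z_β = 0.53 · 5.000 - 3.291
z_β = -0.641

Power = Φ(z_β) = Φ(-0.641) ≈ 0.261

Effect size d = 0.53 is medium by Cohen's convention (0.2/0.5/0.8).

Threshold: power ≥ 0.80 is conventionally adequate.
Power ≈ 0.26 → the study is underpowered (power < 0.80).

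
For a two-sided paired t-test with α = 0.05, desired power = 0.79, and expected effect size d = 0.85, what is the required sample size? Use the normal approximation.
n = 11 pairs

Sample size formula (paired t-test, normal approximation):
n = ((z_{α/2} + z_β) / d)²

z_{α/2} = 1.960 (for α = 0.05, two-sided)
z_β = 0.806 (for power = 0.79)
d = 0.85

n = ((1.960 + 0.806) / 0.85)²
n = (3.254)²
n ≈ 10.59
Round up to the next whole number: n = 11 pairs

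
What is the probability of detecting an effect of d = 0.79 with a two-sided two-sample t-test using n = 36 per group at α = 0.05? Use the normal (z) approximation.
Power ≈ 0.92

Power calculation (two-sample t-test, normal approximation):
z_β = d · √(n/2) - z_{α/2}
z_β = 0.79 · √(36/2) - 1.960
z_β = 0.79 · 4.243 - 1.960
z_β = 1.392

Power = Φ(z_β) = Φ(1.392) ≈ 0.918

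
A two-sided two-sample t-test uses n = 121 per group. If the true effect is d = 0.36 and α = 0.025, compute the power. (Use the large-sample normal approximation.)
Power ≈ 0.71

Power calculation (two-sample t-test, normal approximation):
z_β = d · √(n/2) - z_{α/2}
z_β = 0.36 · √(121/2) - 2.241
z_β = 0.36 · 7.778 - 2.241
z_β = 0.559

Power = Φ(z_β) = Φ(0.559) ≈ 0.712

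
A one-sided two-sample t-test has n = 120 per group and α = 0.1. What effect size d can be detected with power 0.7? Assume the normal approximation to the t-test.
d ≈ 0.23

Minimum detectable effect (two-sample t-test, normal approximation):
d = (z_α + z_β) / √(n/2)
d = (1.282 + 0.524) / √(120/2)
d = 1.806 / 7.746
d ≈ 0.23

By Cohen's convention (0.2 small / 0.5 medium / 0.8 large): small effect.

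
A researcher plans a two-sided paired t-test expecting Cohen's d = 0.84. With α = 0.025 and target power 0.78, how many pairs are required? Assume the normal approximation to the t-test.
n = 13 pairs

Sample size formula (paired t-test, normal approximation):
n = ((z_{α/2} + z_β) / d)²

z_{α/2} = 2.241 (for α = 0.025, two-sided)
z_β = 0.772 (for power = 0.78)
d = 0.84

n = ((2.241 + 0.772) / 0.84)²
n = (3.587)²
n ≈ 12.87
Round up to the next whole number: n = 13 pairs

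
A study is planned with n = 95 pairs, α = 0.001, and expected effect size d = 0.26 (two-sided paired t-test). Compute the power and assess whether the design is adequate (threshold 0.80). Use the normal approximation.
Power ≈ 0.22; the study is underpowered (power < 0.80)

Power calculation (paired t-test, normal approximation):
z_β = d · √n - z_{α/2}
z_β = 0.26 · √95 - 3.291
z_β = 0.26 · 9.747 - 3.291
z_β = -0.756

Power = Φ(z_β) = Φ(-0.756) ≈ 0.225

Effect size d = 0.26 is small by Cohen's convention (0.2/0.5/0.8).

Threshold: power ≥ 0.80 is conventionally adequate.
Power ≈ 0.22 → the study is underpowered (power < 0.80).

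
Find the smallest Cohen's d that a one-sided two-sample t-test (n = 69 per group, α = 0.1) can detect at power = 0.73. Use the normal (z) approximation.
d ≈ 0.32

Minimum detectable effect (two-sample t-test, normal approximation):
d = (z_α + z_β) / √(n/2)
d = (1.282 + 0.613) / √(69/2)
d = 1.894 / 5.874
d ≈ 0.32

By Cohen's convention (0.2 small / 0.5 medium / 0.8 large): small effect.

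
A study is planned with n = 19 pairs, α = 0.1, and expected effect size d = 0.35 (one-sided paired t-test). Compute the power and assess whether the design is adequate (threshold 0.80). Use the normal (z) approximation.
Power ≈ 0.60; the study is underpowered (power < 0.80)

Power calculation (paired t-test, normal approximation):
z_β = d · √n - z_α
z_β = 0.35 · √19 - 1.282
z_β = 0.35 · 4.359 - 1.282
z_β = 0.244

Power = Φ(z_β) = Φ(0.244) ≈ 0.596

Effect size d = 0.35 is small by Cohen's convention (0.2/0.5/0.8).

Threshold: power ≥ 0.80 is conventionally adequate.
Power ≈ 0.60 → the study is underpowered (power < 0.80).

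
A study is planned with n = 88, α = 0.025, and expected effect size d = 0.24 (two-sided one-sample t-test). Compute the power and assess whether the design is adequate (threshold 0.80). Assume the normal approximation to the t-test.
Power ≈ 0.50; the study is underpowered (power < 0.80)

Power calculation (one-sample t-test, normal approximation):
z_β = d · √n - z_{α/2}
z_β = 0.24 · √88 - 2.241
z_β = 0.24 · 9.381 - 2.241
z_β = 0.010

Power = Φ(z_β) = Φ(0.010) ≈ 0.504

Effect size d = 0.24 is small by Cohen's convention (0.2/0.5/0.8).

Threshold: power ≥ 0.80 is conventionally adequate.
Power ≈ 0.50 → the study is underpowered (power < 0.80).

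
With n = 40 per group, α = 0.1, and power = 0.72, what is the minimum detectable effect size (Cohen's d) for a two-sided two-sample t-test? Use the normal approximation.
d ≈ 0.50

Minimum detectable effect (two-sample t-test, normal approximation):
d = (z_{α/2} + z_β) / √(n/2)
d = (1.645 + 0.583) / √(40/2)
d = 2.228 / 4.472
d ≈ 0.50

By Cohen's convention (0.2 small / 0.5 medium / 0.8 large): medium effect.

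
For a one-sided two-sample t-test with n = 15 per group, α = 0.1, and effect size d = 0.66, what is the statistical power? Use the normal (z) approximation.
Power ≈ 0.70

Power calculation (two-sample t-test, normal approximation):
z_β = d · √(n/2) - z_α
z_β = 0.66 · √(15/2) - 1.282
z_β = 0.66 · 2.739 - 1.282
z_β = 0.526

Power = Φ(z_β) = Φ(0.526) ≈ 0.701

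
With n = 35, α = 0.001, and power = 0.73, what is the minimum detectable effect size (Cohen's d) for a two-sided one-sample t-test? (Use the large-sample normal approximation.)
d ≈ 0.66

Minimum detectable effect (one-sample t-test, normal approximation):
d = (z_{α/2} + z_β) / √n
d = (3.291 + 0.613) / √35
d = 3.903 / 5.916
d ≈ 0.66

By Cohen's convention (0.2 small / 0.5 medium / 0.8 large): medium effect.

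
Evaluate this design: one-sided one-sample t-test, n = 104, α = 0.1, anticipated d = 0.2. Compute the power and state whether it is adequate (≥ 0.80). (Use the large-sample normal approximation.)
Power ≈ 0.78; the study is underpowered (power < 0.80)

Power calculation (one-sample t-test, normal approximation):
z_β = d · √n - z_α
z_β = 0.2 · √104 - 1.282
z_β = 0.2 · 10.198 - 1.282
z_β = 0.758

Power = Φ(z_β) = Φ(0.758) ≈ 0.776

Effect size d = 0.2 is small by Cohen's convention (0.2/0.5/0.8).

Threshold: power ≥ 0.80 is conventionally adequate.
Power ≈ 0.78 → the study is underpowered (power < 0.80).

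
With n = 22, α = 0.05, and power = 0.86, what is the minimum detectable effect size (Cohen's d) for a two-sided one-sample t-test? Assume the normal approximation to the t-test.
d ≈ 0.65

Minimum detectable effect (one-sample t-test, normal approximation):
d = (z_{α/2} + z_β) / √n
d = (1.960 + 1.080) / √22
d = 3.040 / 4.690
d ≈ 0.65

By Cohen's convention (0.2 small / 0.5 medium / 0.8 large): medium effect.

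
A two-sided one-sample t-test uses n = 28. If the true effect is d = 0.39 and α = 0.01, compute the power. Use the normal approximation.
Power ≈ 0.30

Power calculation (one-sample t-test, normal approximation):
z_β = d · √n - z_{α/2}
z_β = 0.39 · √28 - 2.576
z_β = 0.39 · 5.292 - 2.576
z_β = -0.512

Power = Φ(z_β) = Φ(-0.512) ≈ 0.304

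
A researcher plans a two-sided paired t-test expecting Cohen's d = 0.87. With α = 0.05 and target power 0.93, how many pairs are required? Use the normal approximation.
n = 16 pairs

Sample size formula (paired t-test, normal approximation):
n = ((z_{α/2} + z_β) / d)²

z_{α/2} = 1.960 (for α = 0.05, two-sided)
z_β = 1.476 (for power = 0.93)
d = 0.87

n = ((1.960 + 1.476) / 0.87)²
n = (3.949)²
n ≈ 15.59
Round up to the next whole number: n = 16 pairs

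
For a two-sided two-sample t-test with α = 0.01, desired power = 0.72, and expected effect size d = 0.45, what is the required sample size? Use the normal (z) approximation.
n = 99 per group

Sample size formula (two-sample t-test, normal approximation):
n = 2 · ((z_{α/2} + z_β) / d)²

z_{α/2} = 2.576 (for α = 0.01, two-sided)
z_β = 0.583 (for power = 0.72)
d = 0.45

n = 2 · ((2.576 + 0.583) / 0.45)²
n = 2 · (7.020)²
n ≈ 98.56
Round up to the next whole number: n = 99 per group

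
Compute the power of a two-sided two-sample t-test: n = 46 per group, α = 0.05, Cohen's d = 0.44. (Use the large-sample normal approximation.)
Power ≈ 0.56

Power calculation (two-sample t-test, normal approximation):
z_β = d · √(n/2) - z_{α/2}
z_β = 0.44 · √(46/2) - 1.960
z_β = 0.44 · 4.796 - 1.960
z_β = 0.150

Power = Φ(z_β) = Φ(0.150) ≈ 0.560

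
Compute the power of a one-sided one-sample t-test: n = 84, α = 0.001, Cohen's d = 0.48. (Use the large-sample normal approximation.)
Power ≈ 0.90

Power calculation (one-sample t-test, normal approximation):
z_β = d · √n - z_α
z_β = 0.48 · √84 - 3.090
z_β = 0.48 · 9.165 - 3.090
z_β = 1.309

Power = Φ(z_β) = Φ(1.309) ≈ 0.905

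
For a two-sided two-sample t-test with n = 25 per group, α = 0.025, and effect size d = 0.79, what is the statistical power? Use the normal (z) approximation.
Power ≈ 0.71

Power calculation (two-sample t-test, normal approximation):
z_β = d · √(n/2) - z_{α/2}
z_β = 0.79 · √(25/2) - 2.241
z_β = 0.79 · 3.536 - 2.241
z_β = 0.552

Power = Φ(z_β) = Φ(0.552) ≈ 0.709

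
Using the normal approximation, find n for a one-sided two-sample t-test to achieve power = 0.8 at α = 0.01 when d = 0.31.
n = 209 per group

Sample size formula (two-sample t-test, normal approximation):
n = 2 · ((z_α + z_β) / d)²

z_α = 2.326 (for α = 0.01, one-sided)
z_β = 0.842 (for power = 0.8)
d = 0.31

n = 2 · ((2.326 + 0.842) / 0.31)²
n = 2 · (10.219)²
n ≈ 208.86
Round up to the next whole number: n = 209 per group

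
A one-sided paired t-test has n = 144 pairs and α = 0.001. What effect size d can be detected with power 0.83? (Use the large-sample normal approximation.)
d ≈ 0.34

Minimum detectable effect (paired t-test, normal approximation):
d = (z_α + z_β) / √n
d = (3.090 + 0.954) / √144
d = 4.044 / 12.000
d ≈ 0.34

By Cohen's convention (0.2 small / 0.5 medium / 0.8 large): small effect.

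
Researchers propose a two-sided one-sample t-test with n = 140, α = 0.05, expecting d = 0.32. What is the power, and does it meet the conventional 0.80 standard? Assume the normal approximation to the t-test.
Power ≈ 0.97; the study is adequately powered (power ≥ 0.80)

Power calculation (one-sample t-test, normal approximation):
z_β = d · √n - z_{α/2}
z_β = 0.32 · √140 - 1.960
z_β = 0.32 · 11.832 - 1.960
z_β = 1.826

Power = Φ(z_β) = Φ(1.826) ≈ 0.966

Effect size d = 0.32 is small by Cohen's convention (0.2/0.5/0.8).

Threshold: power ≥ 0.80 is conventionally adequate.
Power ≈ 0.97 → the study is adequately powered (power ≥ 0.80).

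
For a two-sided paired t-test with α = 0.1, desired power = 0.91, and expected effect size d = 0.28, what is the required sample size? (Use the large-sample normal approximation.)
n = 114 pairs

Sample size formula (paired t-test, normal approximation):
n = ((z_{α/2} + z_β) / d)²

z_{α/2} = 1.645 (for α = 0.1, two-sided)
z_β = 1.341 (for power = 0.91)
d = 0.28

n = ((1.645 + 1.341) / 0.28)²
n = (10.664)²
n ≈ 113.72
Round up to the next whole number: n = 114 pairs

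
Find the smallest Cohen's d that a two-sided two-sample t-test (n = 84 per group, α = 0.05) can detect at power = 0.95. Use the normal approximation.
d ≈ 0.56

Minimum detectable effect (two-sample t-test, normal approximation):
d = (z_{α/2} + z_β) / √(n/2)
d = (1.960 + 1.645) / √(84/2)
d = 3.605 / 6.481
d ≈ 0.56

By Cohen's convention (0.2 small / 0.5 medium / 0.8 large): medium effect.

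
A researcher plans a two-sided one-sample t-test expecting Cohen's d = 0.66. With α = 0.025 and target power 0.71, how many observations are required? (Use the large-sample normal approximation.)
n = 18

Sample size formula (one-sample t-test, normal approximation):
n = ((z_{α/2} + z_β) / d)²

z_{α/2} = 2.241 (for α = 0.025, two-sided)
z_β = 0.553 (for power = 0.71)
d = 0.66

n = ((2.241 + 0.553) / 0.66)²
n = (4.233)²
n ≈ 17.92
Round up to the next whole number: n = 18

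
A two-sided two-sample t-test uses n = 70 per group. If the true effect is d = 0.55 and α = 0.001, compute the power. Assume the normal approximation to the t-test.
Power ≈ 0.49

Power calculation (two-sample t-test, normal approximation):
z_β = d · √(n/2) - z_{α/2}
z_β = 0.55 · √(70/2) - 3.291
z_β = 0.55 · 5.916 - 3.291
z_β = -0.037

Power = Φ(z_β) = Φ(-0.037) ≈ 0.485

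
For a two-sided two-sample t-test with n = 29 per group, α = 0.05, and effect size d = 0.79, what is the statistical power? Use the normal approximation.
Power ≈ 0.85

Power calculation (two-sample t-test, normal approximation):
z_β = d · √(n/2) - z_{α/2}
z_β = 0.79 · √(29/2) - 1.960
z_β = 0.79 · 3.808 - 1.960
z_β = 1.048

Power = Φ(z_β) = Φ(1.048) ≈ 0.853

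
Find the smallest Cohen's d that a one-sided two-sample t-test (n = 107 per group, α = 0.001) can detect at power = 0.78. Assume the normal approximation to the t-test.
d ≈ 0.53

Minimum detectable effect (two-sample t-test, normal approximation):
d = (z_α + z_β) / √(n/2)
d = (3.090 + 0.772) / √(107/2)
d = 3.862 / 7.314
d ≈ 0.53

By Cohen's convention (0.2 small / 0.5 medium / 0.8 large): medium effect.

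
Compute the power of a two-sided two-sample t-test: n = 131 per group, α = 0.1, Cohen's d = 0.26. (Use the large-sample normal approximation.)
Power ≈ 0.68

Power calculation (two-sample t-test, normal approximation):
z_β = d · √(n/2) - z_{α/2}
z_β = 0.26 · √(131/2) - 1.645
z_β = 0.26 · 8.093 - 1.645
z_β = 0.459

Power = Φ(z_β) = Φ(0.459) ≈ 0.677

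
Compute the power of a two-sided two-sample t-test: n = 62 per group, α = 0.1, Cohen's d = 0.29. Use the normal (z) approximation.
Power ≈ 0.49

Power calculation (two-sample t-test, normal approximation):
z_β = d · √(n/2) - z_{α/2}
z_β = 0.29 · √(62/2) - 1.645
z_β = 0.29 · 5.568 - 1.645
z_β = -0.030

Power = Φ(z_β) = Φ(-0.030) ≈ 0.488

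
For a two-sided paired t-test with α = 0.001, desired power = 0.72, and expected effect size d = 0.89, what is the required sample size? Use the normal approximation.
n = 19 pairs

Sample size formula (paired t-test, normal approximation):
n = ((z_{α/2} + z_β) / d)²

z_{α/2} = 3.291 (for α = 0.001, two-sided)
z_β = 0.583 (for power = 0.72)
d = 0.89

n = ((3.291 + 0.583) / 0.89)²
n = (4.353)²
n ≈ 18.95
Round up to the next whole number: n = 19 pairs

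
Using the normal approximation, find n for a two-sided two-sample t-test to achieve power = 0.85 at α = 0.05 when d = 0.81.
n = 28 per group

Sample size formula (two-sample t-test, normal approximation):
n = 2 · ((z_{α/2} + z_β) / d)²

z_{α/2} = 1.960 (for α = 0.05, two-sided)
z_β = 1.036 (for power = 0.85)
d = 0.81

n = 2 · ((1.960 + 1.036) / 0.81)²
n = 2 · (3.699)²
n ≈ 27.37
Round up to the next whole number: n = 28 per group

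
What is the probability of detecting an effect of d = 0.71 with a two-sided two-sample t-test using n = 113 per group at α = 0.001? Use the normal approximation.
Power ≈ 0.98

Power calculation (two-sample t-test, normal approximation):
z_β = d · √(n/2) - z_{α/2}
z_β = 0.71 · √(113/2) - 3.291
z_β = 0.71 · 7.517 - 3.291
z_β = 2.046

Power = Φ(z_β) = Φ(2.046) ≈ 0.980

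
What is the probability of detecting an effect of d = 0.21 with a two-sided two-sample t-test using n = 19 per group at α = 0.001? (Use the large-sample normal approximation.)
Power ≈ 0.00

Power calculation (two-sample t-test, normal approximation):
z_β = d · √(n/2) - z_{α/2}
z_β = 0.21 · √(19/2) - 3.291
z_β = 0.21 · 3.082 - 3.291
z_β = -2.643

Power = Φ(z_β) = Φ(-2.643) ≈ 0.004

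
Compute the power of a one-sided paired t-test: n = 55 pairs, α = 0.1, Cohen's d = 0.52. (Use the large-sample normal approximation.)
Power ≈ 0.99

Power calculation (paired t-test, normal approximation):
z_β = d · √n - z_α
z_β = 0.52 · √55 - 1.282
z_β = 0.52 · 7.416 - 1.282
z_β = 2.575

Power = Φ(z_β) = Φ(2.575) ≈ 0.995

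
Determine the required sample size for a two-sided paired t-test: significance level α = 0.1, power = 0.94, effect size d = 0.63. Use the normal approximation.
n = 26 pairs

Sample size formula (paired t-test, normal approximation):
n = ((z_{α/2} + z_β) / d)²

z_{α/2} = 1.645 (for α = 0.1, two-sided)
z_β = 1.555 (for power = 0.94)
d = 0.63

n = ((1.645 + 1.555) / 0.63)²
n = (5.079)²
n ≈ 25.80
Round up to the next whole number: n = 26 pairs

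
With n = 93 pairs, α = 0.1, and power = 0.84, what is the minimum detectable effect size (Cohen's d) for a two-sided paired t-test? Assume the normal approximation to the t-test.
d ≈ 0.27

Minimum detectable effect (paired t-test, normal approximation):
d = (z_{α/2} + z_β) / √n
d = (1.645 + 0.994) / √93
d = 2.639 / 9.644
d ≈ 0.27

By Cohen's convention (0.2 small / 0.5 medium / 0.8 large): small effect.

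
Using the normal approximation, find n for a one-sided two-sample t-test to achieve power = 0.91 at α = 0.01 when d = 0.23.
n = 509 per group

Sample size formula (two-sample t-test, normal approximation):
n = 2 · ((z_α + z_β) / d)²

z_α = 2.326 (for α = 0.01, one-sided)
z_β = 1.341 (for power = 0.91)
d = 0.23

n = 2 · ((2.326 + 1.341) / 0.23)²
n = 2 · (15.943)²
n ≈ 508.36
Round up to the next whole number: n = 509 per group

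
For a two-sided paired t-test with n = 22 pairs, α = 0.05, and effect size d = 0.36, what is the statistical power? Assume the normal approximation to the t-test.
Power ≈ 0.39

Power calculation (paired t-test, normal approximation):
z_β = d · √n - z_{α/2}
z_β = 0.36 · √22 - 1.960
z_β = 0.36 · 4.690 - 1.960
z_β = -0.271

Power = Φ(z_β) = Φ(-0.271) ≈ 0.393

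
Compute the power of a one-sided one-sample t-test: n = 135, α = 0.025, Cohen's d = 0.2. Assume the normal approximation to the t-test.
Power ≈ 0.64

Power calculation (one-sample t-test, normal approximation):
z_β = d · √n - z_α
z_β = 0.2 · √135 - 1.960
z_β = 0.2 · 11.619 - 1.960
z_β = 0.364

Power = Φ(z_β) = Φ(0.364) ≈ 0.642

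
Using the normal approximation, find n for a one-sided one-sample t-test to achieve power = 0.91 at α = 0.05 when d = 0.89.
n = 12

Sample size formula (one-sample t-test, normal approximation):
n = ((z_α + z_β) / d)²

z_α = 1.645 (for α = 0.05, one-sided)
z_β = 1.341 (for power = 0.91)
d = 0.89

n = ((1.645 + 1.341) / 0.89)²
n = (3.355)²
n ≈ 11.26
Round up to the next whole number: n = 12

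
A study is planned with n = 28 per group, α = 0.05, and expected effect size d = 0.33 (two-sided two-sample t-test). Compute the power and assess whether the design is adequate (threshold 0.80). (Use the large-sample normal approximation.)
Power ≈ 0.23; the study is underpowered (power < 0.80)

Power calculation (two-sample t-test, normal approximation):
z_β = d · √(n/2) - z_{α/2}
z_β = 0.33 · √(28/2) - 1.960
z_β = 0.33 · 3.742 - 1.960
z_β = -0.725

Power = Φ(z_β) = Φ(-0.725) ≈ 0.234

Effect size d = 0.33 is small by Cohen's convention (0.2/0.5/0.8).

Threshold: power ≥ 0.80 is conventionally adequate.
Power ≈ 0.23 → the study is underpowered (power < 0.80).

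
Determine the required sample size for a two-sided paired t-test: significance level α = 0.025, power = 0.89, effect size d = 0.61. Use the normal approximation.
n = 33 pairs

Sample size formula (paired t-test, normal approximation):
n = ((z_{α/2} + z_β) / d)²

z_{α/2} = 2.241 (for α = 0.025, two-sided)
z_β = 1.227 (for power = 0.89)
d = 0.61

n = ((2.241 + 1.227) / 0.61)²
n = (5.685)²
n ≈ 32.32
Round up to the next whole number: n = 33 pairs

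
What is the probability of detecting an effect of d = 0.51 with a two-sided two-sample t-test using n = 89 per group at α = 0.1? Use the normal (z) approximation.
Power ≈ 0.96

Power calculation (two-sample t-test, normal approximation):
z_β = d · √(n/2) - z_{α/2}
z_β = 0.51 · √(89/2) - 1.645
z_β = 0.51 · 6.671 - 1.645
z_β = 1.757

Power = Φ(z_β) = Φ(1.757) ≈ 0.961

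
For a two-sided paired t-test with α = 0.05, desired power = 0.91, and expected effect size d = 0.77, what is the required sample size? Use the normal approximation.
n = 19 pairs

Sample size formula (paired t-test, normal approximation):
n = ((z_{α/2} + z_β) / d)²

z_{α/2} = 1.960 (for α = 0.05, two-sided)
z_β = 1.341 (for power = 0.91)
d = 0.77

n = ((1.960 + 1.341) / 0.77)²
n = (4.287)²
n ≈ 18.38
Round up to the next whole number: n = 19 pairs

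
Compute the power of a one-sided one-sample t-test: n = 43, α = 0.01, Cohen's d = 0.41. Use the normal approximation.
Power ≈ 0.64

Power calculation (one-sample t-test, normal approximation):
z_β = d · √n - z_α
z_β = 0.41 · √43 - 2.326
z_β = 0.41 · 6.557 - 2.326
z_β = 0.362

Power = Φ(z_β) = Φ(0.362) ≈ 0.641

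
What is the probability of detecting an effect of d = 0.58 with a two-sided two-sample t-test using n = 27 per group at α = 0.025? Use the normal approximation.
Power ≈ 0.46

Power calculation (two-sample t-test, normal approximation):
z_β = d · √(n/2) - z_{α/2}
z_β = 0.58 · √(27/2) - 2.241
z_β = 0.58 · 3.674 - 2.241
z_β = -0.110

Power = Φ(z_β) = Φ(-0.110) ≈ 0.456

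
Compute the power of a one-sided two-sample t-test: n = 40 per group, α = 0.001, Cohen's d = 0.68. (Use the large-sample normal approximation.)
Power ≈ 0.48

Power calculation (two-sample t-test, normal approximation):
z_β = d · √(n/2) - z_α
z_β = 0.68 · √(40/2) - 3.090
z_β = 0.68 · 4.472 - 3.090
z_β = -0.049

Power = Φ(z_β) = Φ(-0.049) ≈ 0.480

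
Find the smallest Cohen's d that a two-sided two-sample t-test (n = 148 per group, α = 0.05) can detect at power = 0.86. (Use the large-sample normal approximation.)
d ≈ 0.35

Minimum detectable effect (two-sample t-test, normal approximation):
d = (z_{α/2} + z_β) / √(n/2)
d = (1.960 + 1.080) / √(148/2)
d = 3.040 / 8.602
d ≈ 0.35

By Cohen's convention (0.2 small / 0.5 medium / 0.8 large): small effect.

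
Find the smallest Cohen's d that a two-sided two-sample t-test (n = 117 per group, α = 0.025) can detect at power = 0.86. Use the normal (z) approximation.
d ≈ 0.43

Minimum detectable effect (two-sample t-test, normal approximation):
d = (z_{α/2} + z_β) / √(n/2)
d = (2.241 + 1.080) / √(117/2)
d = 3.322 / 7.649
d ≈ 0.43

By Cohen's convention (0.2 small / 0.5 medium / 0.8 large): small effect.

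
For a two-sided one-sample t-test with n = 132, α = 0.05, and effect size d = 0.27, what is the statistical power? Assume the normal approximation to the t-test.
Power ≈ 0.87

Power calculation (one-sample t-test, normal approximation):
z_β = d · √n - z_{α/2}
z_β = 0.27 · √132 - 1.960
z_β = 0.27 · 11.489 - 1.960
z_β = 1.142

Power = Φ(z_β) = Φ(1.142) ≈ 0.873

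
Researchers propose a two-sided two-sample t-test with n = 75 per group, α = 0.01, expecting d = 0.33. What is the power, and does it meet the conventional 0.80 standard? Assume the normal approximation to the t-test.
Power ≈ 0.29; the study is underpowered (power < 0.80)

Power calculation (two-sample t-test, normal approximation):
z_β = d · √(n/2) - z_{α/2}
z_β = 0.33 · √(75/2) - 2.576
z_β = 0.33 · 6.124 - 2.576
z_β = -0.555

Power = Φ(z_β) = Φ(-0.555) ≈ 0.289

Effect size d = 0.33 is small by Cohen's convention (0.2/0.5/0.8).

Threshold: power ≥ 0.80 is conventionally adequate.
Power ≈ 0.29 → the study is underpowered (power < 0.80).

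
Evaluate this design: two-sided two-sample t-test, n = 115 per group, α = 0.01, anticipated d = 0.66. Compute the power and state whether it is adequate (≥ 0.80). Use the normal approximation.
Power ≈ 0.99; the study is adequately powered (power ≥ 0.80)

Power calculation (two-sample t-test, normal approximation):
z_β = d · √(n/2) - z_{α/2}
z_β = 0.66 · √(115/2) - 2.576
z_β = 0.66 · 7.583 - 2.576
z_β = 2.429

Power = Φ(z_β) = Φ(2.429) ≈ 0.992

Effect size d = 0.66 is medium by Cohen's convention (0.2/0.5/0.8).

Threshold: power ≥ 0.80 is conventionally adequate.
Power ≈ 0.99 → the study is adequately powered (power ≥ 0.80).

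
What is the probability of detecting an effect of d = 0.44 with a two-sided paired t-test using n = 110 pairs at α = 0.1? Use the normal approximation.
Power ≈ 1.00

Power calculation (paired t-test, normal approximation):
z_β = d · √n - z_{α/2}
z_β = 0.44 · √110 - 1.645
z_β = 0.44 · 10.488 - 1.645
z_β = 2.970

Power = Φ(z_β) = Φ(2.970) ≈ 0.999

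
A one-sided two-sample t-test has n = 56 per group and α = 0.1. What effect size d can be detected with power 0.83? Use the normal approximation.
d ≈ 0.42

Minimum detectable effect (two-sample t-test, normal approximation):
d = (z_α + z_β) / √(n/2)
d = (1.282 + 0.954) / √(56/2)
d = 2.236 / 5.292
d ≈ 0.42

By Cohen's convention (0.2 small / 0.5 medium / 0.8 large): small effect.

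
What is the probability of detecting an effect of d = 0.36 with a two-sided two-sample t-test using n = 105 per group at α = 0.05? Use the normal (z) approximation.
Power ≈ 0.74

Power calculation (two-sample t-test, normal approximation):
z_β = d · √(n/2) - z_{α/2}
z_β = 0.36 · √(105/2) - 1.960
z_β = 0.36 · 7.246 - 1.960
z_β = 0.648

Power = Φ(z_β) = Φ(0.648) ≈ 0.742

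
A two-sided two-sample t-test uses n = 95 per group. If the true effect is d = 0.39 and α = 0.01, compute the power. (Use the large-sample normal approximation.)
Power ≈ 0.54

Power calculation (two-sample t-test, normal approximation):
z_β = d · √(n/2) - z_{α/2}
z_β = 0.39 · √(95/2) - 2.576
z_β = 0.39 · 6.892 - 2.576
z_β = 0.112

Power = Φ(z_β) = Φ(0.112) ≈ 0.545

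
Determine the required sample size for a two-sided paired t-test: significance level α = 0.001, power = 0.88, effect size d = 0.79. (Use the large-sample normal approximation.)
n = 32 pairs

Sample size formula (paired t-test, normal approximation):
n = ((z_{α/2} + z_β) / d)²

z_{α/2} = 3.291 (for α = 0.001, two-sided)
z_β = 1.175 (for power = 0.88)
d = 0.79

n = ((3.291 + 1.175) / 0.79)²
n = (5.653)²
n ≈ 31.96
Round up to the next whole number: n = 32 pairs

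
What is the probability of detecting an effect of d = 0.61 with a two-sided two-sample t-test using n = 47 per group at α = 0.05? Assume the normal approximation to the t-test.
Power ≈ 0.84

Power calculation (two-sample t-test, normal approximation):
z_β = d · √(n/2) - z_{α/2}
z_β = 0.61 · √(47/2) - 1.960
z_β = 0.61 · 4.848 - 1.960
z_β = 0.997

Power = Φ(z_β) = Φ(0.997) ≈ 0.841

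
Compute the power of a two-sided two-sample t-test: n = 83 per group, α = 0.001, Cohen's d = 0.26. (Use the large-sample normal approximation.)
Power ≈ 0.05

Power calculation (two-sample t-test, normal approximation):
z_β = d · √(n/2) - z_{α/2}
z_β = 0.26 · √(83/2) - 3.291
z_β = 0.26 · 6.442 - 3.291
z_β = -1.616

Power = Φ(z_β) = Φ(-1.616) ≈ 0.053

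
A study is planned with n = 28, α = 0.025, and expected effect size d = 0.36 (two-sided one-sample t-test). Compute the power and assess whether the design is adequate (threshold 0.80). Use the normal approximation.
Power ≈ 0.37; the study is underpowered (power < 0.80)

Power calculation (one-sample t-test, normal approximation):
z_β = d · √n - z_{α/2}
z_β = 0.36 · √28 - 2.241
z_β = 0.36 · 5.292 - 2.241
z_β = -0.336

Power = Φ(z_β) = Φ(-0.336) ≈ 0.368

Effect size d = 0.36 is small by Cohen's convention (0.2/0.5/0.8).

Threshold: power ≥ 0.80 is conventionally adequate.
Power ≈ 0.37 → the study is underpowered (power < 0.80).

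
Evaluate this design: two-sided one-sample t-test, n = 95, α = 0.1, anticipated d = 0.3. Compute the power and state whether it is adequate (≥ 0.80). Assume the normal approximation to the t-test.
Power ≈ 0.90; the study is adequately powered (power ≥ 0.80)

Power calculation (one-sample t-test, normal approximation):
z_β = d · √n - z_{α/2}
z_β = 0.3 · √95 - 1.645
z_β = 0.3 · 9.747 - 1.645
z_β = 1.279

Power = Φ(z_β) = Φ(1.279) ≈ 0.900

Effect size d = 0.3 is small by Cohen's convention (0.2/0.5/0.8).

Threshold: power ≥ 0.80 is conventionally adequate.
Power ≈ 0.90 → the study is adequately powered (power ≥ 0.80).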